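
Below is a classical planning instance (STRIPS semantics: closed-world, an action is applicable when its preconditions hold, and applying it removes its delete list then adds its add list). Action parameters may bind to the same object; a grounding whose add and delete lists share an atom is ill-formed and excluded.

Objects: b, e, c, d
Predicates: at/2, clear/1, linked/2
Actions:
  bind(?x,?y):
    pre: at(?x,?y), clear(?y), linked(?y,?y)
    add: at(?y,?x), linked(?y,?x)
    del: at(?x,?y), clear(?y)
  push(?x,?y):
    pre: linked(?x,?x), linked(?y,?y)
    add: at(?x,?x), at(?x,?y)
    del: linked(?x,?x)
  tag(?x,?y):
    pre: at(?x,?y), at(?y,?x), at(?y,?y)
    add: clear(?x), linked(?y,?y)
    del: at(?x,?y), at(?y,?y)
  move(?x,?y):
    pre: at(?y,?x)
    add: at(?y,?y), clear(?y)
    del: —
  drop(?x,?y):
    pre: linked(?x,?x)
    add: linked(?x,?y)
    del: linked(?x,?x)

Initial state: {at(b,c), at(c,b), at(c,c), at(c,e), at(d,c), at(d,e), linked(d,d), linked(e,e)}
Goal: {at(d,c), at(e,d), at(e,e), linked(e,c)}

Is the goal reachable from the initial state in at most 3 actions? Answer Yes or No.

1. push(e,e)  →  {at(b,c), at(c,b), at(c,c), at(c,e), at(d,c), at(d,e), at(e,e), linked(d,d)}
2. tag(e,e)  →  {at(b,c), at(c,b), at(c,c), at(c,e), at(d,c), at(d,e), clear(e), linked(d,d), linked(e,e)}
3. bind(c,e)  →  {at(b,c), at(c,b), at(c,c), at(d,c), at(d,e), at(e,c), linked(d,d), linked(e,c), linked(e,e)}
4. push(e,d)  →  {at(b,c), at(c,b), at(c,c), at(d,c), at(d,e), at(e,c), at(e,d), at(e,e), linked(d,d), linked(e,c)}
optimal plan length = 4; 4 > 3

No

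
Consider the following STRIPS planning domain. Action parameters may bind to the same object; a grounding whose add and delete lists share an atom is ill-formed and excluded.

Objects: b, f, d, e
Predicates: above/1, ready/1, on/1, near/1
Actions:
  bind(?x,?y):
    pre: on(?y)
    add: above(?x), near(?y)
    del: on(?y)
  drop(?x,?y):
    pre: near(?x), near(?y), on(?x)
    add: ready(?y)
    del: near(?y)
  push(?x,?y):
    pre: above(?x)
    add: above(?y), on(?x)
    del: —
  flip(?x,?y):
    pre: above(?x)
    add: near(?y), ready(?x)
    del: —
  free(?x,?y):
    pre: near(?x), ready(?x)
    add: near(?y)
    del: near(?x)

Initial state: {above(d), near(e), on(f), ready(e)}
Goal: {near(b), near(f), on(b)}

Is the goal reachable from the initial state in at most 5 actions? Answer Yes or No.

Yes

1. bind(b,f)  →  {above(b), above(d), near(e), near(f), ready(e)}
2. push(b,b)  →  {above(b), above(d), near(e), near(f), on(b), ready(e)}
3. flip(b,b)  →  {above(b), above(d), near(b), near(e), near(f), on(b), ready(b), ready(e)}
optimal plan length = 3; 3 ≤ 5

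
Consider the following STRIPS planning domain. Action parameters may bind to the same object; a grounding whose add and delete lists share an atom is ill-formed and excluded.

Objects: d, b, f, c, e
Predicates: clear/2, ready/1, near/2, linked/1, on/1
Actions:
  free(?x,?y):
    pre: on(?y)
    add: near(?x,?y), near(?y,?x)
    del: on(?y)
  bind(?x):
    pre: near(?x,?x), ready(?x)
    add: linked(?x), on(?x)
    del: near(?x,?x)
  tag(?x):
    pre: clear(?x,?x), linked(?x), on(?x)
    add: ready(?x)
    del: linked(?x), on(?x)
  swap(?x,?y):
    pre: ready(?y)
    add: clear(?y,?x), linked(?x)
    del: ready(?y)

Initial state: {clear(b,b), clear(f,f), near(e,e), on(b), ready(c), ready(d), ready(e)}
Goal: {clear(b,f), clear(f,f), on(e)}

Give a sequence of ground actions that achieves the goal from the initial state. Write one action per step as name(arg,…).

bind(e); swap(b,d); tag(b); swap(f,b)

1. bind(e)  →  {clear(b,b), clear(f,f), linked(e), on(b), on(e), ready(c), ready(d), ready(e)}
2. swap(b,d)  →  {clear(b,b), clear(d,b), clear(f,f), linked(b), linked(e), on(b), on(e), ready(c), ready(e)}
3. tag(b)  →  {clear(b,b), clear(d,b), clear(f,f), linked(e), on(e), ready(b), ready(c), ready(e)}
4. swap(f,b)  →  {clear(b,b), clear(b,f), clear(d,b), clear(f,f), linked(e), linked(f), on(e), ready(c), ready(e)}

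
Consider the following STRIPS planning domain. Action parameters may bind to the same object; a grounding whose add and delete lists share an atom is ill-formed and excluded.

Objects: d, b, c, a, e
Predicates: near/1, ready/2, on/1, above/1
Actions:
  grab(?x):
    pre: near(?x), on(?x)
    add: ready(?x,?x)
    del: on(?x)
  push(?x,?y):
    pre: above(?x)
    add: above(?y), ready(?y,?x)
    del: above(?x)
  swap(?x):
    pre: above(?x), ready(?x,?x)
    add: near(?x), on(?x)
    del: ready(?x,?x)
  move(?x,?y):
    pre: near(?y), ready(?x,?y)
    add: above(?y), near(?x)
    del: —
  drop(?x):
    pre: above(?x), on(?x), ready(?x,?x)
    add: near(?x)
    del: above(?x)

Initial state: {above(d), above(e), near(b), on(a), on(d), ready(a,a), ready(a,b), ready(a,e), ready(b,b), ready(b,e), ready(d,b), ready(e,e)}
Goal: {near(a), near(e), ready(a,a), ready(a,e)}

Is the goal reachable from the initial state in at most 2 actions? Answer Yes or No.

Yes

1. swap(e)  →  {above(d), above(e), near(b), near(e), on(a), on(d), on(e), ready(a,a), ready(a,b), ready(a,e), ready(b,b), ready(b,e), ready(d,b)}
2. move(a,b)  →  {above(b), above(d), above(e), near(a), near(b), near(e), on(a), on(d), on(e), ready(a,a), ready(a,b), ready(a,e), ready(b,b), ready(b,e), ready(d,b)}
optimal plan length = 2; 2 ≤ 2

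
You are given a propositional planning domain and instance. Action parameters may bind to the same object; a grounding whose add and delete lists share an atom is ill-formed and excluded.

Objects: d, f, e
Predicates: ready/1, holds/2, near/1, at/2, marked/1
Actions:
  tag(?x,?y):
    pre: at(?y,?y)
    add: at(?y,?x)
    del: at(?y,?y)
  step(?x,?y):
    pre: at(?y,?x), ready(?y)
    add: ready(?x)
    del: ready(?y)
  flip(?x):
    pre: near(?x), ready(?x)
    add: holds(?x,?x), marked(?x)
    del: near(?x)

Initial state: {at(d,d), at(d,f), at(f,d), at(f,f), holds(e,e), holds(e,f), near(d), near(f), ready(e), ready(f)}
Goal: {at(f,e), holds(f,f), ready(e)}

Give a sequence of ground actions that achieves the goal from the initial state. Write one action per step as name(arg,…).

1. tag(e,f)  →  {at(d,d), at(d,f), at(f,d), at(f,e), holds(e,e), holds(e,f), near(d), near(f), ready(e), ready(f)}
2. flip(f)  →  {at(d,d), at(d,f), at(f,d), at(f,e), holds(e,e), holds(e,f), holds(f,f), marked(f), near(d), ready(e), ready(f)}

tag(e,f); flip(f)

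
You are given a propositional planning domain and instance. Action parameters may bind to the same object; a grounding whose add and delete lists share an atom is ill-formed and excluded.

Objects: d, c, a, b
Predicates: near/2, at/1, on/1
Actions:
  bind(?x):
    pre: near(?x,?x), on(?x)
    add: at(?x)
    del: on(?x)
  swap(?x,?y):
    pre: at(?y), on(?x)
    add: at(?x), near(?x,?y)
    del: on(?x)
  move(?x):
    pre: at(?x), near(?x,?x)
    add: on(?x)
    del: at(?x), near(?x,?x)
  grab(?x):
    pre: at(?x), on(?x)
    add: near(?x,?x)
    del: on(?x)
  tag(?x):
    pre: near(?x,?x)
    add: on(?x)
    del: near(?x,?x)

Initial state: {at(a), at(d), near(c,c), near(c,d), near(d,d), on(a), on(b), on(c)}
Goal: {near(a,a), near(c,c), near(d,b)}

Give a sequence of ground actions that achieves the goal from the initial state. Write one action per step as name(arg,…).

swap(a,a); swap(b,d); move(d); swap(d,b)

1. swap(a,a)  →  {at(a), at(d), near(a,a), near(c,c), near(c,d), near(d,d), on(b), on(c)}
2. swap(b,d)  →  {at(a), at(b), at(d), near(a,a), near(b,d), near(c,c), near(c,d), near(d,d), on(c)}
3. move(d)  →  {at(a), at(b), near(a,a), near(b,d), near(c,c), near(c,d), on(c), on(d)}
4. swap(d,b)  →  {at(a), at(b), at(d), near(a,a), near(b,d), near(c,c), near(c,d), near(d,b), on(c)}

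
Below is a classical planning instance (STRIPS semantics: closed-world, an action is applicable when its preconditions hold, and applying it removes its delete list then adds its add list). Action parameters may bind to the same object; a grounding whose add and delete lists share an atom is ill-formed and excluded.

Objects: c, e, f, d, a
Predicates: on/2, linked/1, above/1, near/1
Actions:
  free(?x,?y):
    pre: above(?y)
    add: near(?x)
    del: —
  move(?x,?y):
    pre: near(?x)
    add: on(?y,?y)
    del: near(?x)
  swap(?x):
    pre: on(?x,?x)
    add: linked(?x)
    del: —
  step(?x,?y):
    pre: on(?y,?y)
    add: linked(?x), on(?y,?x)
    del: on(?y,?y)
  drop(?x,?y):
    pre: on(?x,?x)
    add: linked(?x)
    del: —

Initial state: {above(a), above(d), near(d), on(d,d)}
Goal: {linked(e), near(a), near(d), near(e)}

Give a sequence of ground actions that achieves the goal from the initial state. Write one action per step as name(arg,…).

1. free(e,d)  →  {above(a), above(d), near(d), near(e), on(d,d)}
2. free(a,d)  →  {above(a), above(d), near(a), near(d), near(e), on(d,d)}
3. step(e,d)  →  {above(a), above(d), linked(e), near(a), near(d), near(e), on(d,e)}

free(e,d); free(a,d); step(e,d)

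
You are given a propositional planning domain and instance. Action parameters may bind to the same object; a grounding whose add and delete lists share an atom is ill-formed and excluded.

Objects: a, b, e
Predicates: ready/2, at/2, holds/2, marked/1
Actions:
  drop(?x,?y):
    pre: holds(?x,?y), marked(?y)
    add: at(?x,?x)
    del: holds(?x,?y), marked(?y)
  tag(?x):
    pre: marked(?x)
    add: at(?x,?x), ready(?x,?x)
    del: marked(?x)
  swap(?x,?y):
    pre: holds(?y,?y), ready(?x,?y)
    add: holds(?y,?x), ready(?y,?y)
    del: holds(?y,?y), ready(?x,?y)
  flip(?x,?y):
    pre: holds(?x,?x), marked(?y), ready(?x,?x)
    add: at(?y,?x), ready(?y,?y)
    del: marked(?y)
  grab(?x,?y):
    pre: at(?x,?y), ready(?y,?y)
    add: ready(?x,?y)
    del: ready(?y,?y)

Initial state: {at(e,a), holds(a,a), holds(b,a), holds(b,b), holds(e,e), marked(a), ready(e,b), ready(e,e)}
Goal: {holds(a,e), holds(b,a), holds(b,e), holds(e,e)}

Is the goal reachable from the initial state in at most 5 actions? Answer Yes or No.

Yes

1. tag(a)  →  {at(a,a), at(e,a), holds(a,a), holds(b,a), holds(b,b), holds(e,e), ready(a,a), ready(e,b), ready(e,e)}
2. swap(e,b)  →  {at(a,a), at(e,a), holds(a,a), holds(b,a), holds(b,e), holds(e,e), ready(a,a), ready(b,b), ready(e,e)}
3. grab(e,a)  →  {at(a,a), at(e,a), holds(a,a), holds(b,a), holds(b,e), holds(e,e), ready(b,b), ready(e,a), ready(e,e)}
4. swap(e,a)  →  {at(a,a), at(e,a), holds(a,e), holds(b,a), holds(b,e), holds(e,e), ready(a,a), ready(b,b), ready(e,e)}
optimal plan length = 4; 4 ≤ 5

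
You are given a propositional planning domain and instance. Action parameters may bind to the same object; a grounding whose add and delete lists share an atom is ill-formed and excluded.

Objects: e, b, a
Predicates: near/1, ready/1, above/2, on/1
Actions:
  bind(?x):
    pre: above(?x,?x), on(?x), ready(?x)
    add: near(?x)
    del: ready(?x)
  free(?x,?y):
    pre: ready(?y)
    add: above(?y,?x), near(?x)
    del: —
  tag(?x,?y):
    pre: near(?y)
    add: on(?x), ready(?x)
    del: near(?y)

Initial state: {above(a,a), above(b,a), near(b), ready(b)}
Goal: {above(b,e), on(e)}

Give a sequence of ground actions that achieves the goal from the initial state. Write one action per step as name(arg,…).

free(e,b); tag(e,e)

1. free(e,b)  →  {above(a,a), above(b,a), above(b,e), near(b), near(e), ready(b)}
2. tag(e,e)  →  {above(a,a), above(b,a), above(b,e), near(b), on(e), ready(b), ready(e)}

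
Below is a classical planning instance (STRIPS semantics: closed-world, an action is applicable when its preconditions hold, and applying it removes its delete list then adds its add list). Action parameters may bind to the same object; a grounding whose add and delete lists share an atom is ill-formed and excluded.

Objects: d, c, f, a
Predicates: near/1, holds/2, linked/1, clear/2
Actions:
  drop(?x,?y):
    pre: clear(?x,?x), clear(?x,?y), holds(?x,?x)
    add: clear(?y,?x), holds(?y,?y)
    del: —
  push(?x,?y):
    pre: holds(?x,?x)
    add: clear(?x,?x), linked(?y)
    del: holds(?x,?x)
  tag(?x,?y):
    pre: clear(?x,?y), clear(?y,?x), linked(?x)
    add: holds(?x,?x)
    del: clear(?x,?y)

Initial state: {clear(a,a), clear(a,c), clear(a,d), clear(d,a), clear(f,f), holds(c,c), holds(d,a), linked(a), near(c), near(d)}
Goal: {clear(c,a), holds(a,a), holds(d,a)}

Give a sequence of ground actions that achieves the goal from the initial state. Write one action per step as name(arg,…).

1. tag(a,d)  →  {clear(a,a), clear(a,c), clear(d,a), clear(f,f), holds(a,a), holds(c,c), holds(d,a), linked(a), near(c), near(d)}
2. drop(a,c)  →  {clear(a,a), clear(a,c), clear(c,a), clear(d,a), clear(f,f), holds(a,a), holds(c,c), holds(d,a), linked(a), near(c), near(d)}

tag(a,d); drop(a,c)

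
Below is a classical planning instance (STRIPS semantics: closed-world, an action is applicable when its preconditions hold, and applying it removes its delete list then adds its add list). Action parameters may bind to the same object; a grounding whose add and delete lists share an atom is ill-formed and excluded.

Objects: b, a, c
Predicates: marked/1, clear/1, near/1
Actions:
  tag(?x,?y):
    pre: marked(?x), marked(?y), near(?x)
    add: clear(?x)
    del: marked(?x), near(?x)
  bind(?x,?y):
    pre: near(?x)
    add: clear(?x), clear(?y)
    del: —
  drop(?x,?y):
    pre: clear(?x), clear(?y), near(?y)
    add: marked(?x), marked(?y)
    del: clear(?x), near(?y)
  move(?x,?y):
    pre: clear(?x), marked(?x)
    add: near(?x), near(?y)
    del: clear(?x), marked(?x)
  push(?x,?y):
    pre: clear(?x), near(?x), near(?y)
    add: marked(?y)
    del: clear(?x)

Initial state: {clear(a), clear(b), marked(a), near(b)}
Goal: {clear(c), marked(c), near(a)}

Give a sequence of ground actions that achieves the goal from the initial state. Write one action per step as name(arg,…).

bind(b,c); move(a,c); drop(b,c)

1. bind(b,c)  →  {clear(a), clear(b), clear(c), marked(a), near(b)}
2. move(a,c)  →  {clear(b), clear(c), near(a), near(b), near(c)}
3. drop(b,c)  →  {clear(c), marked(b), marked(c), near(a), near(b)}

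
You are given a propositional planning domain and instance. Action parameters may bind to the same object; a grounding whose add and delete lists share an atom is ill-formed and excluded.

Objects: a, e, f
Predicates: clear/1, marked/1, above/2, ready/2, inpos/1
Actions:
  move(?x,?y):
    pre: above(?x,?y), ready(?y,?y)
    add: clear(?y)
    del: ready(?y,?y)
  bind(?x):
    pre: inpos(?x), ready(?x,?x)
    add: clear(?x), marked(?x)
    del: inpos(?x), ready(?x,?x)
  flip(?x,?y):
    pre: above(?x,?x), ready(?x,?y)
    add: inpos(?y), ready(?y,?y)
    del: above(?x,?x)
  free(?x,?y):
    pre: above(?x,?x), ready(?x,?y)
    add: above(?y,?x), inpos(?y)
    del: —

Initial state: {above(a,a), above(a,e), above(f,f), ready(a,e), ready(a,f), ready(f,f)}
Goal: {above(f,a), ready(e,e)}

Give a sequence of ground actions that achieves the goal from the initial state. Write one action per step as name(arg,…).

1. free(a,f)  →  {above(a,a), above(a,e), above(f,a), above(f,f), inpos(f), ready(a,e), ready(a,f), ready(f,f)}
2. flip(a,e)  →  {above(a,e), above(f,a), above(f,f), inpos(e), inpos(f), ready(a,e), ready(a,f), ready(e,e), ready(f,f)}

free(a,f); flip(a,e)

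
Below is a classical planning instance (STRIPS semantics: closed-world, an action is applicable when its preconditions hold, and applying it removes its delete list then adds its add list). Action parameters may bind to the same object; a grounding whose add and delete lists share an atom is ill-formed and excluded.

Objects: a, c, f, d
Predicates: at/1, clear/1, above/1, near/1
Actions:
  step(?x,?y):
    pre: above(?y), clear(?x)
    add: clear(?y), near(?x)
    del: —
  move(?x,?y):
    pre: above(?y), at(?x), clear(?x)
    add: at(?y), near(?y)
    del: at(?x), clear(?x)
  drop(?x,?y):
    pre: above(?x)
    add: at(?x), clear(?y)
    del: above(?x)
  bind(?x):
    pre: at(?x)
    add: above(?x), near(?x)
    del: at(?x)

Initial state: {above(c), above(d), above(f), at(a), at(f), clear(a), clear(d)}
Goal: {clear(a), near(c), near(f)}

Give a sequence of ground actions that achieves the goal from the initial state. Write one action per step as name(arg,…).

1. step(a,c)  →  {above(c), above(d), above(f), at(a), at(f), clear(a), clear(c), clear(d), near(a)}
2. step(c,c)  →  {above(c), above(d), above(f), at(a), at(f), clear(a), clear(c), clear(d), near(a), near(c)}
3. bind(f)  →  {above(c), above(d), above(f), at(a), clear(a), clear(c), clear(d), near(a), near(c), near(f)}

step(a,c); step(c,c); bind(f)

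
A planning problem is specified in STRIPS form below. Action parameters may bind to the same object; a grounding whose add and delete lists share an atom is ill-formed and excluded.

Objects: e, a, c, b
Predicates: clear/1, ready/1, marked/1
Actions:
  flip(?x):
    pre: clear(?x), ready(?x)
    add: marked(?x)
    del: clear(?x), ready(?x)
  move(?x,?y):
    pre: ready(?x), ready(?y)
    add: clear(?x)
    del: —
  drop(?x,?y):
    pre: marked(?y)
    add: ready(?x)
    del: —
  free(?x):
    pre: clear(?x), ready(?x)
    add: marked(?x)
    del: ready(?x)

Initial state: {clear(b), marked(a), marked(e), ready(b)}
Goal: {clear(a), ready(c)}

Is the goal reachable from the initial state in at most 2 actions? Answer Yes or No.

1. drop(a,e)  →  {clear(b), marked(a), marked(e), ready(a), ready(b)}
2. move(a,a)  →  {clear(a), clear(b), marked(a), marked(e), ready(a), ready(b)}
3. drop(c,e)  →  {clear(a), clear(b), marked(a), marked(e), ready(a), ready(b), ready(c)}
optimal plan length = 3; 3 > 2

No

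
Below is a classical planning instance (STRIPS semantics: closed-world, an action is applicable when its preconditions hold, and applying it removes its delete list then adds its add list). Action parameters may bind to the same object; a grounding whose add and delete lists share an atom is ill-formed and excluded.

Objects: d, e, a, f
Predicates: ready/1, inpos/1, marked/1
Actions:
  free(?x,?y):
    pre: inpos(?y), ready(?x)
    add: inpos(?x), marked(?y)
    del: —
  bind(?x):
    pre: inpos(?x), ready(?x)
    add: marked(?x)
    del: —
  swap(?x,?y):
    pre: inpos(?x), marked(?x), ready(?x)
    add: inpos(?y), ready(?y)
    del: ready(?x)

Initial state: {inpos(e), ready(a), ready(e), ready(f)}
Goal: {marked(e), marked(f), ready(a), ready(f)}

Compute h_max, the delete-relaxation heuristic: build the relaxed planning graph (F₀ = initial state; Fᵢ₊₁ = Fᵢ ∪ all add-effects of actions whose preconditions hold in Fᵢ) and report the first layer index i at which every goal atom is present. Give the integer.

2

F0 = init (4 atoms)
F1 = F0 ∪ {inpos(a), inpos(f), marked(e)}  (7 atoms)
F2 = F1 ∪ {inpos(d), marked(a), marked(f), ready(d)}  (11 atoms)
goal ⊆ F2  ⇒  h_max = 2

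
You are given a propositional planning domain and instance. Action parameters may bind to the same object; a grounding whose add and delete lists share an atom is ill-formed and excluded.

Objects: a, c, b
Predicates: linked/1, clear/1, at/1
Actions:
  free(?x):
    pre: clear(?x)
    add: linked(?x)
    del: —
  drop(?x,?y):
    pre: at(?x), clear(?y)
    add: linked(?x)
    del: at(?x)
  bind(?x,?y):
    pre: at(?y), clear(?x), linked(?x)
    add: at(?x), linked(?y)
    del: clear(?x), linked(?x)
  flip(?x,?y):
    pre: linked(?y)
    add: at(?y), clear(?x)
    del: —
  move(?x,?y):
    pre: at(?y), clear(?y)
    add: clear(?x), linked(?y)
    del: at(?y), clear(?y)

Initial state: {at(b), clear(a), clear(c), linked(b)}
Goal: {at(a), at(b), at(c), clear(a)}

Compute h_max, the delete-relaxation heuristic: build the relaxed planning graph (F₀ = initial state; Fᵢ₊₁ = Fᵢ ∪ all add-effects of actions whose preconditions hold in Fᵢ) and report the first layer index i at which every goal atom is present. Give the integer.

2

F0 = init (4 atoms)
F1 = F0 ∪ {clear(b), linked(a), linked(c)}  (7 atoms)
F2 = F1 ∪ {at(a), at(c)}  (9 atoms)
goal ⊆ F2  ⇒  h_max = 2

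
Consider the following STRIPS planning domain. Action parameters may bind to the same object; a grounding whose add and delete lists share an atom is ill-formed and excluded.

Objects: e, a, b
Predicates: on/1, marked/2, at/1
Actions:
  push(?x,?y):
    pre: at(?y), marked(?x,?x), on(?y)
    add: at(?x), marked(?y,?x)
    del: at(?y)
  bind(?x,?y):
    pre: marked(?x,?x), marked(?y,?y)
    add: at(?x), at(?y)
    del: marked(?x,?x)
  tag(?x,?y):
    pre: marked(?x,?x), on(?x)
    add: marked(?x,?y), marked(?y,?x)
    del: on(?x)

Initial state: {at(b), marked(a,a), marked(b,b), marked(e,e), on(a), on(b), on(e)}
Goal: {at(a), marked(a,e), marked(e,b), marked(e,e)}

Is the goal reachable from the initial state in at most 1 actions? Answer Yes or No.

No

1. push(a,b)  →  {at(a), marked(a,a), marked(b,a), marked(b,b), marked(e,e), on(a), on(b), on(e)}
2. tag(e,a)  →  {at(a), marked(a,a), marked(a,e), marked(b,a), marked(b,b), marked(e,a), marked(e,e), on(a), on(b)}
3. tag(b,e)  →  {at(a), marked(a,a), marked(a,e), marked(b,a), marked(b,b), marked(b,e), marked(e,a), marked(e,b), marked(e,e), on(a)}
optimal plan length = 3; 3 > 1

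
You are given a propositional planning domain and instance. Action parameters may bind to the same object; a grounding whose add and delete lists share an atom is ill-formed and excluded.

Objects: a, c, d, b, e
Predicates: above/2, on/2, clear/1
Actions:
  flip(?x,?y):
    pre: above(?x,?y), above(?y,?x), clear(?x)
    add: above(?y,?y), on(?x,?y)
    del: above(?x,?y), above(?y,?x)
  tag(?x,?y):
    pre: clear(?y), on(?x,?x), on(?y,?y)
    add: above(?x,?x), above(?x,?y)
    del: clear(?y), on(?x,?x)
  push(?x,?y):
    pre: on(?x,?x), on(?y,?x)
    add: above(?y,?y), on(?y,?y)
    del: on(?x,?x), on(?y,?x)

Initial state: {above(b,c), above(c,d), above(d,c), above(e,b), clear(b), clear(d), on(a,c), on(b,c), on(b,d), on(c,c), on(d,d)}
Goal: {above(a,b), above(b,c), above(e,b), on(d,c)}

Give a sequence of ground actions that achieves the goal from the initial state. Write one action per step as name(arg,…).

flip(d,c); push(c,a); push(d,b); tag(a,b)

1. flip(d,c)  →  {above(b,c), above(c,c), above(e,b), clear(b), clear(d), on(a,c), on(b,c), on(b,d), on(c,c), on(d,c), on(d,d)}
2. push(c,a)  →  {above(a,a), above(b,c), above(c,c), above(e,b), clear(b), clear(d), on(a,a), on(b,c), on(b,d), on(d,c), on(d,d)}
3. push(d,b)  →  {above(a,a), above(b,b), above(b,c), above(c,c), above(e,b), clear(b), clear(d), on(a,a), on(b,b), on(b,c), on(d,c)}
4. tag(a,b)  →  {above(a,a), above(a,b), above(b,b), above(b,c), above(c,c), above(e,b), clear(d), on(b,b), on(b,c), on(d,c)}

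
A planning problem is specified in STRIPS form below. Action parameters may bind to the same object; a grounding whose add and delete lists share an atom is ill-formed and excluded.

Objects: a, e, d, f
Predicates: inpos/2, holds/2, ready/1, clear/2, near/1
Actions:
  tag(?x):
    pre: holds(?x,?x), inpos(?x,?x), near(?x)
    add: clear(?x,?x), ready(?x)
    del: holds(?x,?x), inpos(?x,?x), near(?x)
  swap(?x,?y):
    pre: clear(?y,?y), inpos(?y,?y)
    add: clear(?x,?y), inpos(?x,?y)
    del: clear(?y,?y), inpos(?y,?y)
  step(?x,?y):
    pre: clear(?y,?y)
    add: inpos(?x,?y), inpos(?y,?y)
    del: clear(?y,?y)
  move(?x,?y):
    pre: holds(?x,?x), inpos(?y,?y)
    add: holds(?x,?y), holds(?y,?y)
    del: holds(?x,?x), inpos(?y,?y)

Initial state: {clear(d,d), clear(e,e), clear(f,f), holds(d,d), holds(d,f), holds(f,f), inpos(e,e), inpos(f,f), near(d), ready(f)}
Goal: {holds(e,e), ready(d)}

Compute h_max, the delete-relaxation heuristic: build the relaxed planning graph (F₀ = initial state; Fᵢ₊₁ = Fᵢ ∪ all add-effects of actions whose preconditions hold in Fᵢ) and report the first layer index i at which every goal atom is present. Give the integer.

2

F0 = init (10 atoms)
F1 = F0 ∪ {clear(a,e), clear(a,f), clear(d,e), clear(d,f), clear(e,f), clear(f,e), holds(d,e), holds(e,e), holds(f,e), inpos(a,d), inpos(a,e), inpos(a,f), inpos(d,d), inpos(d,e), inpos(d,f), inpos(e,d), inpos(e,f), inpos(f,d), inpos(f,e)}  (29 atoms)
F2 = F1 ∪ {clear(a,d), clear(e,d), clear(f,d), holds(e,d), holds(e,f), holds(f,d), ready(d)}  (36 atoms)
goal ⊆ F2  ⇒  h_max = 2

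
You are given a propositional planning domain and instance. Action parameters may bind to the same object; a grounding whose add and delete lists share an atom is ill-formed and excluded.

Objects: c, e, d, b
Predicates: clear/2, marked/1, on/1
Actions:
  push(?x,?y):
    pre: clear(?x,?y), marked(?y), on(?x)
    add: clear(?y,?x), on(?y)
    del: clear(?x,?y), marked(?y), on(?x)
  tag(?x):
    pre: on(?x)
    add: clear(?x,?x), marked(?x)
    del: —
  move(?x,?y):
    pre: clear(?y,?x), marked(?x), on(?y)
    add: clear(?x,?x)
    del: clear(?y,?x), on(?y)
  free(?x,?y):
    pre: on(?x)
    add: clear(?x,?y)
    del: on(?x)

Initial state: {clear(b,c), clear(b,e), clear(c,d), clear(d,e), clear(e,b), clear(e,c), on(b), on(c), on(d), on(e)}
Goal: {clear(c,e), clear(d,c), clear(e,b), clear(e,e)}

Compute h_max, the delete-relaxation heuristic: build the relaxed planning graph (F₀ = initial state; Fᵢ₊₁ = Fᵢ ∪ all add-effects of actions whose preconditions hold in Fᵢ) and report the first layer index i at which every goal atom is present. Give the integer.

F0 = init (10 atoms)
F1 = F0 ∪ {clear(b,b), clear(b,d), clear(c,b), clear(c,c), clear(c,e), clear(d,b), clear(d,c), clear(d,d), clear(e,d), clear(e,e), marked(b), marked(c), marked(d), marked(e)}  (24 atoms)
goal ⊆ F1  ⇒  h_max = 1

1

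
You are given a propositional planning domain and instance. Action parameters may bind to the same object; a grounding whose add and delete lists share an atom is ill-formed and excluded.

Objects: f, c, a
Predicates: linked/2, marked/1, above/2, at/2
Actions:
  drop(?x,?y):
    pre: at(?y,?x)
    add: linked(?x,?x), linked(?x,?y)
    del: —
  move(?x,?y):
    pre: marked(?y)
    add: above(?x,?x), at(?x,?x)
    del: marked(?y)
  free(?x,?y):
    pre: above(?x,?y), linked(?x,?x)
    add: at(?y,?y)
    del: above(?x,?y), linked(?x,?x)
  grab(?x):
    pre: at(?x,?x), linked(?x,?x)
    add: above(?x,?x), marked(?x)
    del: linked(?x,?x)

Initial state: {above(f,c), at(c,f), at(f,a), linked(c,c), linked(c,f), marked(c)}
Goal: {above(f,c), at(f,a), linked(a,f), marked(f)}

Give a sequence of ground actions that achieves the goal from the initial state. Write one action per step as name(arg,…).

1. drop(f,c)  →  {above(f,c), at(c,f), at(f,a), linked(c,c), linked(c,f), linked(f,c), linked(f,f), marked(c)}
2. drop(a,f)  →  {above(f,c), at(c,f), at(f,a), linked(a,a), linked(a,f), linked(c,c), linked(c,f), linked(f,c), linked(f,f), marked(c)}
3. move(f,c)  →  {above(f,c), above(f,f), at(c,f), at(f,a), at(f,f), linked(a,a), linked(a,f), linked(c,c), linked(c,f), linked(f,c), linked(f,f)}
4. grab(f)  →  {above(f,c), above(f,f), at(c,f), at(f,a), at(f,f), linked(a,a), linked(a,f), linked(c,c), linked(c,f), linked(f,c), marked(f)}

drop(f,c); drop(a,f); move(f,c); grab(f)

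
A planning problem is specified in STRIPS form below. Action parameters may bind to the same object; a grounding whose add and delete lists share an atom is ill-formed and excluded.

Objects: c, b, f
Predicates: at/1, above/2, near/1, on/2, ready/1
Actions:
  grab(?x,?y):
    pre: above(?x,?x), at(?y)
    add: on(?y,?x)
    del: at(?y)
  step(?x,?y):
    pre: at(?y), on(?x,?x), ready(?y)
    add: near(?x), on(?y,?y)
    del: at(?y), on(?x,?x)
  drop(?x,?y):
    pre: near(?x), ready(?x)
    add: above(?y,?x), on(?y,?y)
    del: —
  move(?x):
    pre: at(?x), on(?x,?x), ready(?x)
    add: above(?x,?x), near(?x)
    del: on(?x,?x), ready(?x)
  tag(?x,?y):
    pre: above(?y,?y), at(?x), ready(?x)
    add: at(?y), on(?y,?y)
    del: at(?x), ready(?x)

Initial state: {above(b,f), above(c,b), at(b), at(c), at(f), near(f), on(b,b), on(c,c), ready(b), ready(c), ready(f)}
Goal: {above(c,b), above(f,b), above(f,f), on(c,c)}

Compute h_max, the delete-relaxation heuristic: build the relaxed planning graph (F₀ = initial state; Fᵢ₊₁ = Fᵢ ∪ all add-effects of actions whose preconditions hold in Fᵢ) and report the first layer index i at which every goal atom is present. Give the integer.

F0 = init (11 atoms)
F1 = F0 ∪ {above(b,b), above(c,c), above(c,f), above(f,f), near(b), near(c), on(f,f)}  (18 atoms)
F2 = F1 ∪ {above(b,c), above(f,b), above(f,c), on(b,c), on(b,f), on(c,b), on(c,f), on(f,b), on(f,c)}  (27 atoms)
goal ⊆ F2  ⇒  h_max = 2

2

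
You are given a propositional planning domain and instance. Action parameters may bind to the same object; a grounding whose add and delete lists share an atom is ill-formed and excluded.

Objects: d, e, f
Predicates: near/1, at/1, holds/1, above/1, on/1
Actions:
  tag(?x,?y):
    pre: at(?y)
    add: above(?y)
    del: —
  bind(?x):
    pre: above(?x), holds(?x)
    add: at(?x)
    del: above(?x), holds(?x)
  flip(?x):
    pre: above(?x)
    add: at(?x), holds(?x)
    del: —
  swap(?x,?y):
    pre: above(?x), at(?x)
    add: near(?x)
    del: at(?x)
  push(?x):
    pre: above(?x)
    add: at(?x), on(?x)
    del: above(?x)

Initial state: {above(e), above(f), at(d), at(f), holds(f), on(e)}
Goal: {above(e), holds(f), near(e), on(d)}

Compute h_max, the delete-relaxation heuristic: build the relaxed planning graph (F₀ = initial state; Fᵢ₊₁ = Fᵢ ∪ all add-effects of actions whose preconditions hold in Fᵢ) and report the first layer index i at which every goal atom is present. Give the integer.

F0 = init (6 atoms)
F1 = F0 ∪ {above(d), at(e), holds(e), near(f), on(f)}  (11 atoms)
F2 = F1 ∪ {holds(d), near(d), near(e), on(d)}  (15 atoms)
goal ⊆ F2  ⇒  h_max = 2

2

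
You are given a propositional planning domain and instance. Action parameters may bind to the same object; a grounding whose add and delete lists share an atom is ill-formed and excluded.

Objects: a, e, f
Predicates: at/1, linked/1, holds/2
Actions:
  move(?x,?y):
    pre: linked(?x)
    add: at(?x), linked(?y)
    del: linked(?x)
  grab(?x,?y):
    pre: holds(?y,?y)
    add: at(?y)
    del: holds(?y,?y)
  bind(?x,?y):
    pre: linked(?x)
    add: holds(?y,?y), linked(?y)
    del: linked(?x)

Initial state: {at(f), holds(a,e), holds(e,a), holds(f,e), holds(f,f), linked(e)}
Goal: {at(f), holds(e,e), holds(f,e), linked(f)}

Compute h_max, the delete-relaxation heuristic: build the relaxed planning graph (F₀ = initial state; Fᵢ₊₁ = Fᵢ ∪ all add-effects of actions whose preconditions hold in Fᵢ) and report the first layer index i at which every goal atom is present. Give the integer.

2

F0 = init (6 atoms)
F1 = F0 ∪ {at(e), holds(a,a), linked(a), linked(f)}  (10 atoms)
F2 = F1 ∪ {at(a), holds(e,e)}  (12 atoms)
goal ⊆ F2  ⇒  h_max = 2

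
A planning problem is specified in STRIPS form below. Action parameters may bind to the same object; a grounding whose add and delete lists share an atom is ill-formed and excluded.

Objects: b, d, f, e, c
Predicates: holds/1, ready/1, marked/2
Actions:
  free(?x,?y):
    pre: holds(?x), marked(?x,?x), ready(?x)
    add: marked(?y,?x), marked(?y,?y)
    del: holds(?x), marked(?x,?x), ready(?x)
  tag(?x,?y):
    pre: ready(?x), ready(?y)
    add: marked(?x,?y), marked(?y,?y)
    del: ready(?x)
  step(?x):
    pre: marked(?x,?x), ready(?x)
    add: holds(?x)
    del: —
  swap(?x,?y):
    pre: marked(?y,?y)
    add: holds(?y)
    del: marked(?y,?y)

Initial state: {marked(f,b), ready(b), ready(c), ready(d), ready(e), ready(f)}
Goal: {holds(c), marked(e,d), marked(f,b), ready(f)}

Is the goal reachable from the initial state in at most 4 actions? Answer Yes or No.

Yes

1. tag(b,c)  →  {marked(b,c), marked(c,c), marked(f,b), ready(c), ready(d), ready(e), ready(f)}
2. tag(e,d)  →  {marked(b,c), marked(c,c), marked(d,d), marked(e,d), marked(f,b), ready(c), ready(d), ready(f)}
3. step(c)  →  {holds(c), marked(b,c), marked(c,c), marked(d,d), marked(e,d), marked(f,b), ready(c), ready(d), ready(f)}
optimal plan length = 3; 3 ≤ 4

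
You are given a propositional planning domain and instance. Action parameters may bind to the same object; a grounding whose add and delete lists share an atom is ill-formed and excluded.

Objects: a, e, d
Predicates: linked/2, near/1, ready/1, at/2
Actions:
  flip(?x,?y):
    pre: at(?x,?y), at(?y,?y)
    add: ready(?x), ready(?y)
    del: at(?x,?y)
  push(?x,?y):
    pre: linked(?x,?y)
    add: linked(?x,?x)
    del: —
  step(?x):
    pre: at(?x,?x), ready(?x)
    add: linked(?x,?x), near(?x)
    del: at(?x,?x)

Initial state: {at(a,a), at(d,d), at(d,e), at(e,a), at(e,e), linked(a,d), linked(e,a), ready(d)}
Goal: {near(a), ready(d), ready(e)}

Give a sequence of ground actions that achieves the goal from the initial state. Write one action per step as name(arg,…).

1. flip(e,a)  →  {at(a,a), at(d,d), at(d,e), at(e,e), linked(a,d), linked(e,a), ready(a), ready(d), ready(e)}
2. step(a)  →  {at(d,d), at(d,e), at(e,e), linked(a,a), linked(a,d), linked(e,a), near(a), ready(a), ready(d), ready(e)}

flip(e,a); step(a)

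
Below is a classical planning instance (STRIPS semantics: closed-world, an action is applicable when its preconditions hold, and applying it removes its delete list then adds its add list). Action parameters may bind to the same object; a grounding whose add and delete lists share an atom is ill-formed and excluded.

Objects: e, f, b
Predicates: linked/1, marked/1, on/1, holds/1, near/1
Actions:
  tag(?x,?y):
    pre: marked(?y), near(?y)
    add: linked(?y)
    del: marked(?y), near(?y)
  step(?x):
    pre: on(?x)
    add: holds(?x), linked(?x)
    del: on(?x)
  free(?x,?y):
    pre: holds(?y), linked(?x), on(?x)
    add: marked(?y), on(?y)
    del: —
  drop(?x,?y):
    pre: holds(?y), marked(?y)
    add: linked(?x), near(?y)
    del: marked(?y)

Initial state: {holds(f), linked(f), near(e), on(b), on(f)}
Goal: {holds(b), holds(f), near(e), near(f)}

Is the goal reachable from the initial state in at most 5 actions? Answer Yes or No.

Yes

1. step(b)  →  {holds(b), holds(f), linked(b), linked(f), near(e), on(f)}
2. free(f,f)  →  {holds(b), holds(f), linked(b), linked(f), marked(f), near(e), on(f)}
3. drop(e,f)  →  {holds(b), holds(f), linked(b), linked(e), linked(f), near(e), near(f), on(f)}
optimal plan length = 3; 3 ≤ 5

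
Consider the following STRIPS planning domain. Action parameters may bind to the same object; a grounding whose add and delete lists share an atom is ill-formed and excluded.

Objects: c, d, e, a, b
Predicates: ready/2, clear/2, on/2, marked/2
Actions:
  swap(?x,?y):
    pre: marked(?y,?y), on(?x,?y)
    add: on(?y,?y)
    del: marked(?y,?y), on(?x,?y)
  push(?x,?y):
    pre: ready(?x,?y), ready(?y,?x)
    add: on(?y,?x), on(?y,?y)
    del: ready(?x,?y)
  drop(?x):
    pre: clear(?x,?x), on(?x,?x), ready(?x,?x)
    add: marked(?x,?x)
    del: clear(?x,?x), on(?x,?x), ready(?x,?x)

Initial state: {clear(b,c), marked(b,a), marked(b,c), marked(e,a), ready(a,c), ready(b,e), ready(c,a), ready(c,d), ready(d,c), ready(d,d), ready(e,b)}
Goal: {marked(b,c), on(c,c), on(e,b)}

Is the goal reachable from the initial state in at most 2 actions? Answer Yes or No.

Yes

1. push(d,c)  →  {clear(b,c), marked(b,a), marked(b,c), marked(e,a), on(c,c), on(c,d), ready(a,c), ready(b,e), ready(c,a), ready(c,d), ready(d,d), ready(e,b)}
2. push(b,e)  →  {clear(b,c), marked(b,a), marked(b,c), marked(e,a), on(c,c), on(c,d), on(e,b), on(e,e), ready(a,c), ready(c,a), ready(c,d), ready(d,d), ready(e,b)}
optimal plan length = 2; 2 ≤ 2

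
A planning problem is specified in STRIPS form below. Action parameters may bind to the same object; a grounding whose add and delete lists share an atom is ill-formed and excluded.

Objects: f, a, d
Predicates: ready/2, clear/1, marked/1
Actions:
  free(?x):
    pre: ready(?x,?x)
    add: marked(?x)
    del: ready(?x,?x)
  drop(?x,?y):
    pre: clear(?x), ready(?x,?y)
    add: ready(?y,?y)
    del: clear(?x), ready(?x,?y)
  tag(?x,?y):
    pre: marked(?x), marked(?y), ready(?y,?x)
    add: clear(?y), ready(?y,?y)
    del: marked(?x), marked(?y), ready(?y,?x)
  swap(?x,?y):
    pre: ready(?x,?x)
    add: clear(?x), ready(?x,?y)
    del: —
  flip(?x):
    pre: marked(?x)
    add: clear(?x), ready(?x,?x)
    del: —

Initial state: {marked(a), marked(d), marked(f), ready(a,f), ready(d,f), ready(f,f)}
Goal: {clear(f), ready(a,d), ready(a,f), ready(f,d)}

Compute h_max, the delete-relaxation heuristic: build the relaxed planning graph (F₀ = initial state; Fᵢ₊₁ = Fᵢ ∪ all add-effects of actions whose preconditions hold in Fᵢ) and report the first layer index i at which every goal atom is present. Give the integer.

F0 = init (6 atoms)
F1 = F0 ∪ {clear(a), clear(d), clear(f), ready(a,a), ready(d,d), ready(f,a), ready(f,d)}  (13 atoms)
F2 = F1 ∪ {ready(a,d), ready(d,a)}  (15 atoms)
goal ⊆ F2  ⇒  h_max = 2

2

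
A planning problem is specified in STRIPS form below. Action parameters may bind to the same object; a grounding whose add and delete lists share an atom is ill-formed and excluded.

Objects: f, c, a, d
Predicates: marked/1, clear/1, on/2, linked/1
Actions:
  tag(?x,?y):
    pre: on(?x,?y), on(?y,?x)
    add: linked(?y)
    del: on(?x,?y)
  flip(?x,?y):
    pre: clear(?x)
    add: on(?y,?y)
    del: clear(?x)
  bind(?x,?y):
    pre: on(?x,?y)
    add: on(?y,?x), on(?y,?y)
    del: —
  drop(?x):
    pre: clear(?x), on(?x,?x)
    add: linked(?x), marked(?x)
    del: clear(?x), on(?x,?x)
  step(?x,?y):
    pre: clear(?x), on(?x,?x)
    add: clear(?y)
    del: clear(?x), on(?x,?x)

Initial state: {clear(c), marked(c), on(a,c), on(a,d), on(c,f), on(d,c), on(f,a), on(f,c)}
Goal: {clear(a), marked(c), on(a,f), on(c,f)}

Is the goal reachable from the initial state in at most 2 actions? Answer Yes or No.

No

1. bind(f,c)  →  {clear(c), marked(c), on(a,c), on(a,d), on(c,c), on(c,f), on(d,c), on(f,a), on(f,c)}
2. bind(f,a)  →  {clear(c), marked(c), on(a,a), on(a,c), on(a,d), on(a,f), on(c,c), on(c,f), on(d,c), on(f,a), on(f,c)}
3. step(c,a)  →  {clear(a), marked(c), on(a,a), on(a,c), on(a,d), on(a,f), on(c,f), on(d,c), on(f,a), on(f,c)}
optimal plan length = 3; 3 > 2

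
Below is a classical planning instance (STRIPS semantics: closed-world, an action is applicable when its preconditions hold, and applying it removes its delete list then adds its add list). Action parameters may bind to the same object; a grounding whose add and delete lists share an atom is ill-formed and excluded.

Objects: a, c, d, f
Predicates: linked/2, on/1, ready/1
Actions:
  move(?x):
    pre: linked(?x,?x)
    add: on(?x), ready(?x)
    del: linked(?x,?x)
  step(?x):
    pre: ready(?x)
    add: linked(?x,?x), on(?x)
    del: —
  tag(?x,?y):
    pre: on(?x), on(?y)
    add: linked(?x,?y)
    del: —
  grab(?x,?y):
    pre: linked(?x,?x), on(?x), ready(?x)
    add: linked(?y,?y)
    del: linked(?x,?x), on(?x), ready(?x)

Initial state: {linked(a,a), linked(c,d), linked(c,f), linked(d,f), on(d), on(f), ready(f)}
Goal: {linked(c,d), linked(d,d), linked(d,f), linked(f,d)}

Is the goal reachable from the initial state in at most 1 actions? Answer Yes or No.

No

1. tag(d,d)  →  {linked(a,a), linked(c,d), linked(c,f), linked(d,d), linked(d,f), on(d), on(f), ready(f)}
2. tag(f,d)  →  {linked(a,a), linked(c,d), linked(c,f), linked(d,d), linked(d,f), linked(f,d), on(d), on(f), ready(f)}
optimal plan length = 2; 2 > 1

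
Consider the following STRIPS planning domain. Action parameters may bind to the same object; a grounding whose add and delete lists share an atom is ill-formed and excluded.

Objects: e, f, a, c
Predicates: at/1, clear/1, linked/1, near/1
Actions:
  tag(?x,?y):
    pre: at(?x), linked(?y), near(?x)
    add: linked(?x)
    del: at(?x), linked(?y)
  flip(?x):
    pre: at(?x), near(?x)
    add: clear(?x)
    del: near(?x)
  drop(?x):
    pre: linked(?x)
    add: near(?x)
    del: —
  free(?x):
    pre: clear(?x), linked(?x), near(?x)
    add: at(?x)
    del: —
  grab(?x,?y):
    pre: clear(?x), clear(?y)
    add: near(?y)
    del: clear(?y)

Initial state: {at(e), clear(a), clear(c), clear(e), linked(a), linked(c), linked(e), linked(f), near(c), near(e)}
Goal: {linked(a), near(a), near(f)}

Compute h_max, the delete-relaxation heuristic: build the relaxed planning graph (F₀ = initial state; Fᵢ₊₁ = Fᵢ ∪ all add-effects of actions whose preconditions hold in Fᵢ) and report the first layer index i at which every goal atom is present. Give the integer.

1

F0 = init (10 atoms)
F1 = F0 ∪ {at(c), near(a), near(f)}  (13 atoms)
goal ⊆ F1  ⇒  h_max = 1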